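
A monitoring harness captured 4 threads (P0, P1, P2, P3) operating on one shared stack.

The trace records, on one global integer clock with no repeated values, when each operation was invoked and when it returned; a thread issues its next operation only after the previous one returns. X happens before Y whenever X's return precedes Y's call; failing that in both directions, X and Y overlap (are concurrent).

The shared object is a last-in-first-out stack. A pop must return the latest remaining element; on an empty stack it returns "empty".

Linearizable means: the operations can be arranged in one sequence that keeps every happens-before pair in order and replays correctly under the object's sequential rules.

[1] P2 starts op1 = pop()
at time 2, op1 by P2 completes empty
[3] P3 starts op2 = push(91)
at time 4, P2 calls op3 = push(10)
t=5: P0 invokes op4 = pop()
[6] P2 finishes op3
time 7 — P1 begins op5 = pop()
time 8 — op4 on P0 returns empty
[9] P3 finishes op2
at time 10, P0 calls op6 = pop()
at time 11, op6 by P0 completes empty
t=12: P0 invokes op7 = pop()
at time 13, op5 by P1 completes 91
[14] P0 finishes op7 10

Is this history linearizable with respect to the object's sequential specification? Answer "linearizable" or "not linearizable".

not linearizable

the violation lands at event 11, op6's response at time 11: events 1..10 linearize, events 1..11 do not
the 5 completed operations admit 6 real-time orders; each fails the stack replay
completion choices over the 1 pending operation (op5) were checked; none helps
one such order, op1, op2, op3, op4, op6 (pending dropped), breaks at step 4 where op4 pop() → empty is illegal
one such order, op1, op2, op4, op3, op6 (pending dropped), breaks at step 3 where op4 pop() → empty is illegal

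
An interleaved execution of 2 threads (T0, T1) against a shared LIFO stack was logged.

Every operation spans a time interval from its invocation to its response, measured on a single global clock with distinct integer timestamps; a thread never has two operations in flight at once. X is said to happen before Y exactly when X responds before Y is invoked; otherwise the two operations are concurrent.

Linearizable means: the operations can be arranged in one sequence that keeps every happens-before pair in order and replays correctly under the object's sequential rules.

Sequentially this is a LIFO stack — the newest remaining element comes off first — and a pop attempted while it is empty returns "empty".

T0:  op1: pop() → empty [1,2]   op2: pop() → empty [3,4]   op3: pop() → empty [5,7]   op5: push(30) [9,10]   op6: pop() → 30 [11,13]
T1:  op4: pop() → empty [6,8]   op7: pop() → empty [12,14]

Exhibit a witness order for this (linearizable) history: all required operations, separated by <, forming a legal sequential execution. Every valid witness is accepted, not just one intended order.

step 1: op1 pop() → empty — stack <>
step 2: op2 pop() → empty — stack <>
step 3: op3 pop() → empty — stack <>
step 4: op4 pop() → empty — stack <>
step 5: op5 push(30) — stack <30>
step 6: op6 pop() → 30 — stack <>
step 7: op7 pop() → empty — stack <>

op1 < op2 < op3 < op4 < op5 < op6 < op7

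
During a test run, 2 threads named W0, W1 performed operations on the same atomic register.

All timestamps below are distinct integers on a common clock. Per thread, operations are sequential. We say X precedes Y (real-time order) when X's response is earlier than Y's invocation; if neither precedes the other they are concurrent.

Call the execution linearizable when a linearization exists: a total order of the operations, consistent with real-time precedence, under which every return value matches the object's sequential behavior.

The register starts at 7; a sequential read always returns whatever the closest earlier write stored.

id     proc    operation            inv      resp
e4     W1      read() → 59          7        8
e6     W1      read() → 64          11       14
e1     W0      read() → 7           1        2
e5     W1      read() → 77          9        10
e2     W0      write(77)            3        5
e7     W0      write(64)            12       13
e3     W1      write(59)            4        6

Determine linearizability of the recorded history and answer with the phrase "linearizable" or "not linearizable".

through event 9 a valid linearization exists; event 10 (e5 responding at time 10) ends that
no legal order exists: 2 real-time-consistent candidates over 5 completed atomic register operations, all rejected
e.g. e1, e2, e3, e4, e5: illegal at step 5, since e5 read() → 77 cannot apply there
e.g. e1, e3, e2, e4, e5: illegal at step 4, since e4 read() → 59 cannot apply there

not linearizable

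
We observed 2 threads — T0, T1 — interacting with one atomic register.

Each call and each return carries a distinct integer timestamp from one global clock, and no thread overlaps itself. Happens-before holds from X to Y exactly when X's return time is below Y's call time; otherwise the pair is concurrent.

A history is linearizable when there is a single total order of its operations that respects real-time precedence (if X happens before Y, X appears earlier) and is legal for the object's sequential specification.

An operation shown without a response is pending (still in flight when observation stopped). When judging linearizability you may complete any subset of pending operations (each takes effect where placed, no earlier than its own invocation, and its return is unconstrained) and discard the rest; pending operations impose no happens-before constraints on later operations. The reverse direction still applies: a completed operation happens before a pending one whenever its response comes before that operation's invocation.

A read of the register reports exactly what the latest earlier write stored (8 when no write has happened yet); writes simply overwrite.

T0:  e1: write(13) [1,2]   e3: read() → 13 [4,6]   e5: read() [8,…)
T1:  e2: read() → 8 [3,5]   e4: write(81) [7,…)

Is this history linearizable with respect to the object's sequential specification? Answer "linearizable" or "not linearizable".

not linearizable

cut after 4 events: linearizable; cut after 5 events (e2 responds, time 5): not linearizable
the completed operations (2 total) allow one real-time order; the atomic register replay rejects it
include/drop combinations of the 1 pending operation (e3) were all tried; none helps
for example e1, e2 (pending dropped) fails at step 2: e2 read() → 8 is not legal there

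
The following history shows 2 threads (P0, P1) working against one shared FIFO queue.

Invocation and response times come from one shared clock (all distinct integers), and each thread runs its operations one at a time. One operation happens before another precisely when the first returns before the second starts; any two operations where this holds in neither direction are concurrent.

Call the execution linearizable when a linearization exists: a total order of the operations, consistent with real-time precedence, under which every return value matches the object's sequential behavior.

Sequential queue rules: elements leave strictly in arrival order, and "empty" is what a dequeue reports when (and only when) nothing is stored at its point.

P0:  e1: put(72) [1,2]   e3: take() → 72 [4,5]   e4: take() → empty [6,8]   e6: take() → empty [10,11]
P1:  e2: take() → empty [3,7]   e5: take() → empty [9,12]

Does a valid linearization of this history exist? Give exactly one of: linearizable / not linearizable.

witness order: e1, e3, e2, e4, e5, e6
1. e1 put(72), leaving queue <72>
2. e3 take() → 72, leaving queue <>
3. e2 take() → empty, leaving queue <>
4. e4 take() → empty, leaving queue <>
5. e5 take() → empty, leaving queue <>
6. e6 take() → empty, leaving queue <>

linearizable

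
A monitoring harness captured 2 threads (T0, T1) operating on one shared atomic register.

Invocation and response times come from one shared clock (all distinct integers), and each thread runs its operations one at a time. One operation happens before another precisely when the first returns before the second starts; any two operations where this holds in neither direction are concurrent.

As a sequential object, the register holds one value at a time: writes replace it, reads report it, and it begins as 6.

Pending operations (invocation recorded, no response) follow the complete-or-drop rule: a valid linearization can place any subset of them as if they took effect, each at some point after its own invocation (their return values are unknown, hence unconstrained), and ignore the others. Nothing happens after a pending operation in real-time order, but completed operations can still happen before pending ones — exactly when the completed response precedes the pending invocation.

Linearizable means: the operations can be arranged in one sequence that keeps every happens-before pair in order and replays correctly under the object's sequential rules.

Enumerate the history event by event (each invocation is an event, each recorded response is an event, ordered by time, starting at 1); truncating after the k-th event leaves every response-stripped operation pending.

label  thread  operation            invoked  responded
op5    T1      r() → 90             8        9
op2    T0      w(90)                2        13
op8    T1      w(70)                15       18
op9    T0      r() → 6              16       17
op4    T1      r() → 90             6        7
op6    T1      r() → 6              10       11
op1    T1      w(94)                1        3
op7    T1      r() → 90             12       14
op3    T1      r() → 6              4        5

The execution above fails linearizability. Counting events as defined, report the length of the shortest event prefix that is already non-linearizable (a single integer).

5

a valid linearization of events 1..4 exists, for instance op1:
after step 1 (op1 w(94)): value 94
once event 5 joins (op3's response, time 5), exhaustive search finds no witness
every completion of the 1 pending operation (op2) was checked; none linearizes
one such order, op1, op3 (pending dropped), breaks at step 2 where op3 r() → 6 is illegal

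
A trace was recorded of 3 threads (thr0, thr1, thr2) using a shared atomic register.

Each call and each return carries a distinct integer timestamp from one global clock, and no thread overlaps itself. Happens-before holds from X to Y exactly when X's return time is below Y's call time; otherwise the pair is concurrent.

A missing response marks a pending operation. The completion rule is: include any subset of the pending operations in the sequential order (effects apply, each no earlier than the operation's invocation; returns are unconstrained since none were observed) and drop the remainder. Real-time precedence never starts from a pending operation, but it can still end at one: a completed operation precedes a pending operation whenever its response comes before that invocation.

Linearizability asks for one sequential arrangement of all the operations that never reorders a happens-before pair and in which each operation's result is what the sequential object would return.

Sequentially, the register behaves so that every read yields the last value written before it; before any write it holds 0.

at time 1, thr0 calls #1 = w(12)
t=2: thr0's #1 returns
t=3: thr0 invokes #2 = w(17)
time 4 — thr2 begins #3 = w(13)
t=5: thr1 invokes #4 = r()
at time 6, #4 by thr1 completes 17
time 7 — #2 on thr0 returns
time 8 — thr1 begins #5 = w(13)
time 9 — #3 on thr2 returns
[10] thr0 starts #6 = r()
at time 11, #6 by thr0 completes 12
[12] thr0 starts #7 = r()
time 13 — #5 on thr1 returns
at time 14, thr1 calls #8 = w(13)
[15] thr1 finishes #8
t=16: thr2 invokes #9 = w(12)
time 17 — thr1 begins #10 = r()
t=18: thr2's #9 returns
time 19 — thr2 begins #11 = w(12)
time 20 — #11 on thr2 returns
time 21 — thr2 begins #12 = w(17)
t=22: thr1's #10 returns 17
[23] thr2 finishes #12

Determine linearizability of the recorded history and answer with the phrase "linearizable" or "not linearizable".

not linearizable

cut after 10 events: linearizable; cut after 11 events (#6 responds, time 11): not linearizable
every one of the 6 real-time-consistent orders over 5 completed atomic register ops fails the sequential spec
including or dropping the 1 pending operation (#5) in any combination fails
for example #1, #2, #3, #4, #6 (pending dropped) fails at step 4: #4 r() → 17 is not legal there
for example #1, #2, #4, #3, #6 (pending dropped) fails at step 5: #6 r() → 12 is not legal there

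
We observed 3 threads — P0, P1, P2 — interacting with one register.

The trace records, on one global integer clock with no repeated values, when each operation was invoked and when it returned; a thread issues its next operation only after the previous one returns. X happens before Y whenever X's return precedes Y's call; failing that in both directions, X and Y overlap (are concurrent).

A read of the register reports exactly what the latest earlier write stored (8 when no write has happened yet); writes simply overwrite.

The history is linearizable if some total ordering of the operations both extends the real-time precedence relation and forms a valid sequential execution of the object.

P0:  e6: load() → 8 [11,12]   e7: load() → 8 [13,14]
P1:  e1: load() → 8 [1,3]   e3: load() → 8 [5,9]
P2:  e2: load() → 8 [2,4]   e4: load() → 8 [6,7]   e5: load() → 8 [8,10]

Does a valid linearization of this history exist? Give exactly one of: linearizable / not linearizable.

linearizable

witness order: e1, e2, e3, e4, e5, e6, e7
1. e1 load() → 8, leaving value 8
2. e2 load() → 8, leaving value 8
3. e3 load() → 8, leaving value 8
4. e4 load() → 8, leaving value 8
5. e5 load() → 8, leaving value 8
6. e6 load() → 8, leaving value 8
7. e7 load() → 8, leaving value 8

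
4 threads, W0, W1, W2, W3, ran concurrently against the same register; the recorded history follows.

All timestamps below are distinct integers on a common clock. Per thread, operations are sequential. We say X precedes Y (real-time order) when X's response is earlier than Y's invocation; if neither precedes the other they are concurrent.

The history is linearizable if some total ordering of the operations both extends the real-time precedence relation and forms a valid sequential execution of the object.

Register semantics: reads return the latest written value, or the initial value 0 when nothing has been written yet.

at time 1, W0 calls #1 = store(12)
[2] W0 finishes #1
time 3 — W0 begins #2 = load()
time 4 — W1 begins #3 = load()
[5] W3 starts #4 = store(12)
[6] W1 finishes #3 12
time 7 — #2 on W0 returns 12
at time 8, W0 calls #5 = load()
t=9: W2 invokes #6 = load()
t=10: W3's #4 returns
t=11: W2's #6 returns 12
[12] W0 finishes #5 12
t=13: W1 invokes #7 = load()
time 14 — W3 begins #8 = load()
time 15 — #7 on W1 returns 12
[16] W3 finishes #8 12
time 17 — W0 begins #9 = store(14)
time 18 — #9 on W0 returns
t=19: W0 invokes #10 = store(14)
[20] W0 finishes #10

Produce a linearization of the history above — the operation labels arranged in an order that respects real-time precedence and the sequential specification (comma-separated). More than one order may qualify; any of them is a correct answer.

#1, #2, #3, #4, #5, #6, #7, #8, #9, #10

after step 1 (#1 store(12)): value 12
after step 2 (#2 load() → 12): value 12
after step 3 (#3 load() → 12): value 12
after step 4 (#4 store(12)): value 12
after step 5 (#5 load() → 12): value 12
after step 6 (#6 load() → 12): value 12
after step 7 (#7 load() → 12): value 12
after step 8 (#8 load() → 12): value 12
after step 9 (#9 store(14)): value 14
after step 10 (#10 store(14)): value 14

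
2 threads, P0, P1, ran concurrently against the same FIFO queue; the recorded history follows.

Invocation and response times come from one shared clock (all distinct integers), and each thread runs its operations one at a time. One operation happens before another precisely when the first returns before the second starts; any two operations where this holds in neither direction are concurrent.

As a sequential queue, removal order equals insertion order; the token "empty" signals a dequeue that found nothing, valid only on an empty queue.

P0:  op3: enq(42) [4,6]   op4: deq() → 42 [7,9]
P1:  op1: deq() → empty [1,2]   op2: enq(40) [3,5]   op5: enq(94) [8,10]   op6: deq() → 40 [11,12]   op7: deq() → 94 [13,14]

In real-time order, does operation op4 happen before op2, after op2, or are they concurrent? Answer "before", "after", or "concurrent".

after

op4 spans [7,9], op2 spans [3,5]
resp(op2)=5 < inv(op4)=7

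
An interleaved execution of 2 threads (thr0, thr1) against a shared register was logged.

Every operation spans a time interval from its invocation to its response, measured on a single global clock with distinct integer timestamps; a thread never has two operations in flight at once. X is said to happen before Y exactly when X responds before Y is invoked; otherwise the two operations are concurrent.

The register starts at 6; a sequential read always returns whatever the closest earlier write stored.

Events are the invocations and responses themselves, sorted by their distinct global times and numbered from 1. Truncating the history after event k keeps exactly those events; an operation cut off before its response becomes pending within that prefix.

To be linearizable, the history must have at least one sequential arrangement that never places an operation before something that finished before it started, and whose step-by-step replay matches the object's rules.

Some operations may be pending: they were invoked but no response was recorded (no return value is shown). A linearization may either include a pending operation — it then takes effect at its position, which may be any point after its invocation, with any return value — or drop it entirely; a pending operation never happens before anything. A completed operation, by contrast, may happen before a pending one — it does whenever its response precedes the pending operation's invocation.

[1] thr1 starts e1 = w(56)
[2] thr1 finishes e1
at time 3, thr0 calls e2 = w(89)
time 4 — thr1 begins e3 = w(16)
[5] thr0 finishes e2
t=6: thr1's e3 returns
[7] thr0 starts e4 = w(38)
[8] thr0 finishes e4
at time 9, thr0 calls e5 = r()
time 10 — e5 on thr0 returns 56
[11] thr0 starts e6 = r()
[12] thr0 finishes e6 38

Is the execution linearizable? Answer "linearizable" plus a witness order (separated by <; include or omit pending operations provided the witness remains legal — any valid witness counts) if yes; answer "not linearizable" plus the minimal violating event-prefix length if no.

cut after 9 events: linearizable; cut after 10 events (e5 responds, time 10): not linearizable
all 2 real-time-respecting orders fail — 5 completed register operations, no legal replay
for example e1, e2, e3, e4, e5 fails at step 5: e5 r() → 56 is not legal there
for example e1, e3, e2, e4, e5 fails at step 5: e5 r() → 56 is not legal there

not linearizable — minimal violating prefix: 10 events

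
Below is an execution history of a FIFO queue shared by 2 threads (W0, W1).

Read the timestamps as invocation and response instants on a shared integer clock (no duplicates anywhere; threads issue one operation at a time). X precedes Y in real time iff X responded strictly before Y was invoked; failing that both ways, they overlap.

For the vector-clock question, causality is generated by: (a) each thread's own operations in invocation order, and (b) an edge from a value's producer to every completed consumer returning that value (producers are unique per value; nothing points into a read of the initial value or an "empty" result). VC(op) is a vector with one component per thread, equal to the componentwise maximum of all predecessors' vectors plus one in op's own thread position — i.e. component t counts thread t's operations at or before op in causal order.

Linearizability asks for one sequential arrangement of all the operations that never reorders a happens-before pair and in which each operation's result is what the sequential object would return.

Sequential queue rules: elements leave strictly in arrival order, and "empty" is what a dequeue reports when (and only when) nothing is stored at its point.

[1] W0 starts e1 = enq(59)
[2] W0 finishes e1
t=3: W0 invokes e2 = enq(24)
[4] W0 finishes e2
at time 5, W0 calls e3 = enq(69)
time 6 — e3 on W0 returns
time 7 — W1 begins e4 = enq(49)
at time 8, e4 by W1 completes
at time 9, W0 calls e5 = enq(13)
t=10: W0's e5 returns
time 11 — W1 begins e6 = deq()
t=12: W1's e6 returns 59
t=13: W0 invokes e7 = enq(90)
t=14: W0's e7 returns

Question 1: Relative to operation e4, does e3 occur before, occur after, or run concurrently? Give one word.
e3 spans [5,6], e4 spans [7,8]
resp(e3)=6 < inv(e4)=7

before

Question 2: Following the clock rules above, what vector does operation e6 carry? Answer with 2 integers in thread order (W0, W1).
invoked at 7, e4 has no predecessors; its own W1 bump gives (0, 1)
invoked at 1, e1 has no predecessors; its own W0 bump gives (1, 0)
invoked at 3, e2 merges VC(e1)=(1, 0) and bumps W0's slot → (2, 0)
invoked at 11, e6 merges VC(e1)=(1, 0), VC(e4)=(0, 1) and bumps W1's slot → (1, 2)
invoked at 5, e3 merges VC(e2)=(2, 0) and bumps W0's slot → (3, 0)
invoked at 9, e5 merges VC(e3)=(3, 0) and bumps W0's slot → (4, 0)
invoked at 13, e7 merges VC(e5)=(4, 0) and bumps W0's slot → (5, 0)
target: VC(e6) = (1, 2)

(1, 2)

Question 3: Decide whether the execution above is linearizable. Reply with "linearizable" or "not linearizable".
witness order: e1, e2, e3, e4, e5, e6, e7
step 1: e1 enq(59) — queue <59>
step 2: e2 enq(24) — queue <59,24>
step 3: e3 enq(69) — queue <59,24,69>
step 4: e4 enq(49) — queue <59,24,69,49>
step 5: e5 enq(13) — queue <59,24,69,49,13>
step 6: e6 deq() → 59 — queue <24,69,49,13>
step 7: e7 enq(90) — queue <24,69,49,13,90>

linearizable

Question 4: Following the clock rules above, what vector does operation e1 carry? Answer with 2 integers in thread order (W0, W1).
e4, invoked 7, has no incoming edges; only W1's bump applies → (0, 1)
e1, invoked 1, has no incoming edges; only W0's bump applies → (1, 0)
merge at e2 (invoked 3): VC(e1)=(1, 0), own-thread bump on W0 → (2, 0)
merge at e6 (invoked 11): VC(e1)=(1, 0), VC(e4)=(0, 1), own-thread bump on W1 → (1, 2)
merge at e3 (invoked 5): VC(e2)=(2, 0), own-thread bump on W0 → (3, 0)
merge at e5 (invoked 9): VC(e3)=(3, 0), own-thread bump on W0 → (4, 0)
merge at e7 (invoked 13): VC(e5)=(4, 0), own-thread bump on W0 → (5, 0)
target: VC(e1) = (1, 0)

(1, 0)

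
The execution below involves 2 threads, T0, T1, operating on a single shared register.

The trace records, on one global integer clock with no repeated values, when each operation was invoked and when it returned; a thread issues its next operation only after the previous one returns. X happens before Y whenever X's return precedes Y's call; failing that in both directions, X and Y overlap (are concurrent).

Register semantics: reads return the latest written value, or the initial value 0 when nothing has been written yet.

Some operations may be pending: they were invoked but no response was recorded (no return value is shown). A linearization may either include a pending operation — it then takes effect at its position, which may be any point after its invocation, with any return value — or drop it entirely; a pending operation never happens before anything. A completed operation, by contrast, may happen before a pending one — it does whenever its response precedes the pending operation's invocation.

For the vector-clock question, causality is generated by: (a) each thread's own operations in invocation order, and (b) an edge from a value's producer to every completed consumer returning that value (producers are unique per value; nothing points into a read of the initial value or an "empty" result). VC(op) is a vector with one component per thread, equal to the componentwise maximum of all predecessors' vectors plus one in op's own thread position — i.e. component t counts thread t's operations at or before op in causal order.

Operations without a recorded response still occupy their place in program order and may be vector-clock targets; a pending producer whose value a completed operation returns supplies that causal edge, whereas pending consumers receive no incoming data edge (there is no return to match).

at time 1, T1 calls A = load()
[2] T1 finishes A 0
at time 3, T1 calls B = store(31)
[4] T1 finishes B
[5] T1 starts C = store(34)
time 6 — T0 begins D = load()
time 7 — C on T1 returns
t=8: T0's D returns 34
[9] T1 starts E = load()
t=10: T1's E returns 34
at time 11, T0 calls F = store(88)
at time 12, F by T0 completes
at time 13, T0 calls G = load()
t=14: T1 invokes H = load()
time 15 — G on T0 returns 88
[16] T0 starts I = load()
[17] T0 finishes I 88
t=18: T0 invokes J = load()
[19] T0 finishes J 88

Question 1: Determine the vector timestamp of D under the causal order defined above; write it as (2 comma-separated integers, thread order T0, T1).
(1, 3)

no predecessors for A (invoked 1): T1 increments from zero → (0, 1)
B, invoked 3, takes VC(A)=(0, 1) under max, adds 1 for T1 → (0, 2)
C, invoked 5, takes VC(B)=(0, 2) under max, adds 1 for T1 → (0, 3)
E, invoked 9, takes VC(C)=(0, 3) under max, adds 1 for T1 → (0, 4)
D, invoked 6, takes VC(C)=(0, 3) under max, adds 1 for T0 → (1, 3)
H, invoked 14, takes VC(E)=(0, 4) under max, adds 1 for T1 → (0, 5)
F, invoked 11, takes VC(D)=(1, 3) under max, adds 1 for T0 → (2, 3)
G, invoked 13, takes VC(F)=(2, 3) under max, adds 1 for T0 → (3, 3)
I, invoked 16, takes VC(F)=(2, 3), VC(G)=(3, 3) under max, adds 1 for T0 → (4, 3)
J, invoked 18, takes VC(F)=(2, 3), VC(I)=(4, 3) under max, adds 1 for T0 → (5, 3)
target: VC(D) = (1, 3)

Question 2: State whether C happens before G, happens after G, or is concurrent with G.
before

C spans [5,7], G spans [13,15]
resp(C)=7 < inv(G)=13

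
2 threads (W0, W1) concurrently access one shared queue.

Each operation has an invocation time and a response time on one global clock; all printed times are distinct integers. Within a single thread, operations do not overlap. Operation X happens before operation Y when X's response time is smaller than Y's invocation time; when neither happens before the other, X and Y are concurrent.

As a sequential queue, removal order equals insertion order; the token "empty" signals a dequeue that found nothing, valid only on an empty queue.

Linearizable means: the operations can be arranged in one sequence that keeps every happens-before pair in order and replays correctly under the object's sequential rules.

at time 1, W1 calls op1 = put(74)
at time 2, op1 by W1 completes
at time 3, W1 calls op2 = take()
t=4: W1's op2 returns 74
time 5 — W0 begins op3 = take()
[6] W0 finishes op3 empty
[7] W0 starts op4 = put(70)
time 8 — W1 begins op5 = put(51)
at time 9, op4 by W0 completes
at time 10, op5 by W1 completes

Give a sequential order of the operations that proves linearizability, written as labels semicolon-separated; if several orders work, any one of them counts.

op1; op2; op3; op4; op5

after step 1 (op1 put(74)): queue <74>
after step 2 (op2 take() → 74): queue <>
after step 3 (op3 take() → empty): queue <>
after step 4 (op4 put(70)): queue <70>
after step 5 (op5 put(51)): queue <70,51>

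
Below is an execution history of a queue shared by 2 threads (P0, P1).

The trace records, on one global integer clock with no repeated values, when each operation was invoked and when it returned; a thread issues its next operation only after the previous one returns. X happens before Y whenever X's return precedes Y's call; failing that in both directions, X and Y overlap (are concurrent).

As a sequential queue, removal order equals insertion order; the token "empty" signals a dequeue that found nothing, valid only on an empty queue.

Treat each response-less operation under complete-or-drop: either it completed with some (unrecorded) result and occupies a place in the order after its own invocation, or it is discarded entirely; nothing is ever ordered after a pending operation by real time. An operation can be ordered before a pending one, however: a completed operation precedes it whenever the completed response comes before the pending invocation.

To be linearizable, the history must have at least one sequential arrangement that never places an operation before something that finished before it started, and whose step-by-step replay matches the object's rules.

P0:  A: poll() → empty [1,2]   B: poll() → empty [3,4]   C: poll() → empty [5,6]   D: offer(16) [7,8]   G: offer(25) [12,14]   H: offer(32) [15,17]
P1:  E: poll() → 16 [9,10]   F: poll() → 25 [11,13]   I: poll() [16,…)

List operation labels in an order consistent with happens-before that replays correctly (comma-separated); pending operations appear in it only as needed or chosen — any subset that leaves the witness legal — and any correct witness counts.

after step 1 (A poll() → empty): queue <>
after step 2 (B poll() → empty): queue <>
after step 3 (C poll() → empty): queue <>
after step 4 (D offer(16)): queue <16>
after step 5 (E poll() → 16): queue <>
after step 6 (G offer(25)): queue <25>
after step 7 (F poll() → 25): queue <>
after step 8 (H offer(32)): queue <32>

A, B, C, D, E, G, F, H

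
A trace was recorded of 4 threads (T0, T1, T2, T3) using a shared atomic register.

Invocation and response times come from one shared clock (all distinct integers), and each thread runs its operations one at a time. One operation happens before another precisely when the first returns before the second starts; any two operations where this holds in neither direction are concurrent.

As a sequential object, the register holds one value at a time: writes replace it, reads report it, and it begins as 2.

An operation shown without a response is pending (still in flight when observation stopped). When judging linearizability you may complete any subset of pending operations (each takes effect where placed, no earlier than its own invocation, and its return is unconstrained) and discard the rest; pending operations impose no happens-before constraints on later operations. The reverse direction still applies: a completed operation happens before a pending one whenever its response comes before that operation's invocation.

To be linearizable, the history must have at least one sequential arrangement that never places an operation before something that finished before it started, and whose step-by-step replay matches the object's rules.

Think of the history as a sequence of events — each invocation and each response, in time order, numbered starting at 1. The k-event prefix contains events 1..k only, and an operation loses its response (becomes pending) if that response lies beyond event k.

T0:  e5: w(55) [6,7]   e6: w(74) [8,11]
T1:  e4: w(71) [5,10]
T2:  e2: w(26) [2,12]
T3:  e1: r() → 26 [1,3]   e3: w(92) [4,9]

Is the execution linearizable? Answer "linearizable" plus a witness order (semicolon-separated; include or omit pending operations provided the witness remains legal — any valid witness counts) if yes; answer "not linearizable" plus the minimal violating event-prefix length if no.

linearizable — witness: e2; e1; e3; e4; e5; e6

1. e2 w(26), leaving value 26
2. e1 r() → 26, leaving value 26
3. e3 w(92), leaving value 92
4. e4 w(71), leaving value 71
5. e5 w(55), leaving value 55
6. e6 w(74), leaving value 74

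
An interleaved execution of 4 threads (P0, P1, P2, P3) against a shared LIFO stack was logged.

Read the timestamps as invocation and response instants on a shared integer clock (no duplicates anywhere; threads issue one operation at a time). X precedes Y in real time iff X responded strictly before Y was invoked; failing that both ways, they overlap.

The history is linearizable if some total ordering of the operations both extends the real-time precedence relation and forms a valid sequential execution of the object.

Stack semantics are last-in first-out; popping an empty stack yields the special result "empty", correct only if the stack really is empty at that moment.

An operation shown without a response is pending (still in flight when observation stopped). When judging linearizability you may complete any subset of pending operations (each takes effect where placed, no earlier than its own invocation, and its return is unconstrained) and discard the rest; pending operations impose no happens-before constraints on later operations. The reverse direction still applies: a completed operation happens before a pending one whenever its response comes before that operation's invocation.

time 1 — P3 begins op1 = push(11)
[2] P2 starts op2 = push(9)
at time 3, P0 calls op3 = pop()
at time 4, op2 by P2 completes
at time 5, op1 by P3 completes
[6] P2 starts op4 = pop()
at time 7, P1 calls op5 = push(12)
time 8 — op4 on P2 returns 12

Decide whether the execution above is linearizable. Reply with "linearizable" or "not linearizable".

a witness: op1, op2, op3, op5, op4
step 1: op1 push(11) — stack <11>
step 2: op2 push(9) — stack <11,9>
step 3: op3 pop() (pending, included) — stack <11>
step 4: op5 push(12) (pending, included) — stack <11,12>
step 5: op4 pop() → 12 — stack <11>

linearizable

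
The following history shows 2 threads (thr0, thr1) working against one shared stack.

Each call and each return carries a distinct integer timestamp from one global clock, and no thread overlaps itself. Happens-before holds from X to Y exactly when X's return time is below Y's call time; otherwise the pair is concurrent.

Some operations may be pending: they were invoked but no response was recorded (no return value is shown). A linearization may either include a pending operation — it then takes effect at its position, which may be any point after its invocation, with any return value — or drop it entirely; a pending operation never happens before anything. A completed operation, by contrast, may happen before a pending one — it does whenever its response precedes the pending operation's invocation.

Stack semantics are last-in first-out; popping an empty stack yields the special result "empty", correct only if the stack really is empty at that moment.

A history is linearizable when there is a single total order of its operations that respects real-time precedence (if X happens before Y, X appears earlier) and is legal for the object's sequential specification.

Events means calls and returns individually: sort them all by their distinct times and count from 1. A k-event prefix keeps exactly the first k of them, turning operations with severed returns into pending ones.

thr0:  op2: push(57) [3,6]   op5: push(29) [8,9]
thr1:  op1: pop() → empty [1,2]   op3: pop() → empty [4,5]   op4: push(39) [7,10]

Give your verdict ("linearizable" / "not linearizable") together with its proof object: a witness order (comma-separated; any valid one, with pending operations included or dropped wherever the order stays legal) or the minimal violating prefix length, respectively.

linearizable — witness: op1, op3, op2, op4, op5

step 1: op1 pop() → empty — stack <>
step 2: op3 pop() → empty — stack <>
step 3: op2 push(57) — stack <57>
step 4: op4 push(39) — stack <57,39>
step 5: op5 push(29) — stack <57,39,29>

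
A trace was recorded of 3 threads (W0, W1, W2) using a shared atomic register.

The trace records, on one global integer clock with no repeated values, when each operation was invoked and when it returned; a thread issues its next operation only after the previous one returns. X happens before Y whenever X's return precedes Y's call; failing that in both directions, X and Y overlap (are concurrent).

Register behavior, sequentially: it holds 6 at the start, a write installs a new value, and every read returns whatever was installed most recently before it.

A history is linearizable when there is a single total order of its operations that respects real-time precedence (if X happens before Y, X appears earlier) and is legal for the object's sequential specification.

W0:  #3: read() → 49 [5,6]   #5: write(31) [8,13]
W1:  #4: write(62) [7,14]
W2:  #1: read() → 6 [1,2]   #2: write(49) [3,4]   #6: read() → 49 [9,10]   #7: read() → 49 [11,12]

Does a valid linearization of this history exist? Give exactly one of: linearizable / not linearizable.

a witness: #1, #2, #3, #6, #7, #4, #5
step 1: #1 read() → 6 — value 6
step 2: #2 write(49) — value 49
step 3: #3 read() → 49 — value 49
step 4: #6 read() → 49 — value 49
step 5: #7 read() → 49 — value 49
step 6: #4 write(62) — value 62
step 7: #5 write(31) — value 31

linearizable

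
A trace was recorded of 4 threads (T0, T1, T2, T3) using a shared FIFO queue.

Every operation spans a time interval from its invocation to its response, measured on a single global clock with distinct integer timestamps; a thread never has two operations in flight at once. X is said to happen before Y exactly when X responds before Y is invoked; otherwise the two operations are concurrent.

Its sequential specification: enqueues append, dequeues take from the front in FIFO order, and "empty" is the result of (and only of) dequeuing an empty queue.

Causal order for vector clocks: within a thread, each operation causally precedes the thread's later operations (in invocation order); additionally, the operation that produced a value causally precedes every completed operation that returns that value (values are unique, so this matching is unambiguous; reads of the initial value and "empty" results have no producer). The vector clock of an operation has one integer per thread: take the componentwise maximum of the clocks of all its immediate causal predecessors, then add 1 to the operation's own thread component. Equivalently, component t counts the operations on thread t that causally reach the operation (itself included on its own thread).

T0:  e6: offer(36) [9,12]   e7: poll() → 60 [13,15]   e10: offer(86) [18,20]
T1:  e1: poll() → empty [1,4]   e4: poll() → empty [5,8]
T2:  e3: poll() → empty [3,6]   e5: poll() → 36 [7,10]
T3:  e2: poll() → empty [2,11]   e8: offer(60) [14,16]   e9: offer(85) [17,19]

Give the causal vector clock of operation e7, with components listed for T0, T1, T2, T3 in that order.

(2, 0, 0, 2)

invoked at 2, e2 has no predecessors; its own T3 bump gives (0, 0, 0, 1)
invoked at 3, e3 has no predecessors; its own T2 bump gives (0, 0, 1, 0)
invoked at 1, e1 has no predecessors; its own T1 bump gives (0, 1, 0, 0)
invoked at 9, e6 has no predecessors; its own T0 bump gives (1, 0, 0, 0)
invoked at 14, e8 merges VC(e2)=(0, 0, 0, 1) and bumps T3's slot → (0, 0, 0, 2)
invoked at 5, e4 merges VC(e1)=(0, 1, 0, 0) and bumps T1's slot → (0, 2, 0, 0)
invoked at 17, e9 merges VC(e8)=(0, 0, 0, 2) and bumps T3's slot → (0, 0, 0, 3)
invoked at 7, e5 merges VC(e3)=(0, 0, 1, 0), VC(e6)=(1, 0, 0, 0) and bumps T2's slot → (1, 0, 2, 0)
invoked at 13, e7 merges VC(e6)=(1, 0, 0, 0), VC(e8)=(0, 0, 0, 2) and bumps T0's slot → (2, 0, 0, 2)
invoked at 18, e10 merges VC(e7)=(2, 0, 0, 2) and bumps T0's slot → (3, 0, 0, 2)
target: VC(e7) = (2, 0, 0, 2)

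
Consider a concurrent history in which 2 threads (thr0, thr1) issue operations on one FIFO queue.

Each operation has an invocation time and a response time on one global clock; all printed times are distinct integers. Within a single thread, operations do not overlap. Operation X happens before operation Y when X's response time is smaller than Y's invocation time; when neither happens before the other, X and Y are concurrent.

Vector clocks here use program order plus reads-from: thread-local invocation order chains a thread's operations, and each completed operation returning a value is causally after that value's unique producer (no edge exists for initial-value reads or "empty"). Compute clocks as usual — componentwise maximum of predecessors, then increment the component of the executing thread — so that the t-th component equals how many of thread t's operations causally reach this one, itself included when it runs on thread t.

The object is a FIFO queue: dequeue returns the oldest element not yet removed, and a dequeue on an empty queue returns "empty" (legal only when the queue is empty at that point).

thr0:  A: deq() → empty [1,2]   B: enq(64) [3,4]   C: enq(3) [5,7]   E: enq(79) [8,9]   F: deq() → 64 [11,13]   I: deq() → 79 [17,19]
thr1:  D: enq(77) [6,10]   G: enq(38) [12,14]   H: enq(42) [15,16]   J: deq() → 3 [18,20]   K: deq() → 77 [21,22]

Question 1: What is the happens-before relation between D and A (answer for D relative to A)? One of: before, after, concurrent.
Answer: after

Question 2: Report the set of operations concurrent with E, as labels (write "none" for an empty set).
Answer: D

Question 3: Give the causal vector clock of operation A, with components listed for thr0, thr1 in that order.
Answer: (1, 0)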